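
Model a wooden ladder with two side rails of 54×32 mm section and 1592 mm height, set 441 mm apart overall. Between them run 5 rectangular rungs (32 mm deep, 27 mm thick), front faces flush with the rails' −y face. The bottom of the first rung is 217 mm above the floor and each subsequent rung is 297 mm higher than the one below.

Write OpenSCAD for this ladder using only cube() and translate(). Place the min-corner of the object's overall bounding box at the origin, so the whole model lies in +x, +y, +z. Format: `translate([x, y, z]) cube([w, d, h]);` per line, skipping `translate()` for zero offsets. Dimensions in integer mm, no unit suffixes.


cube([54, 32, 1592]);
translate([387, 0, 0]) cube([54, 32, 1592]);
translate([54, 0, 217]) cube([333, 32, 27]);
translate([54, 0, 514]) cube([333, 32, 27]);
translate([54, 0, 811]) cube([333, 32, 27]);
translate([54, 0, 1108]) cube([333, 32, 27]);
translate([54, 0, 1405]) cube([333, 32, 27]);


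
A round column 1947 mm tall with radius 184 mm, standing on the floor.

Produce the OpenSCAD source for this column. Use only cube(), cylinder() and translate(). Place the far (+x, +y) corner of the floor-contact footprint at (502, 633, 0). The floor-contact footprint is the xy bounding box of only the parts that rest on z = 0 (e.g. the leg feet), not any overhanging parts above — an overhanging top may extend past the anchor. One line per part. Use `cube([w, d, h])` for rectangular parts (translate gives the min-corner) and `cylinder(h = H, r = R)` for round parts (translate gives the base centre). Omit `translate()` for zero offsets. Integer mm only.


translate([318, 449, 0]) cylinder(h = 1947, r = 184);


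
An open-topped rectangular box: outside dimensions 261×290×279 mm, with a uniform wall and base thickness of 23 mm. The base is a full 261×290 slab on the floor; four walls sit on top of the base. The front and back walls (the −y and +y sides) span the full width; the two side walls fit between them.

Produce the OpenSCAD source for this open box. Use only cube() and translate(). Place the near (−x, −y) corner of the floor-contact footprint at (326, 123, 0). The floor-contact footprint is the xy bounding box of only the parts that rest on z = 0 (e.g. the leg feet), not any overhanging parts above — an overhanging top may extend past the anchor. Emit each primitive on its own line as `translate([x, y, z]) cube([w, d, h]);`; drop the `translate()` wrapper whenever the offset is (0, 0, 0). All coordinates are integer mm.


translate([326, 123, 0]) cube([261, 290, 23]);
translate([326, 123, 23]) cube([261, 23, 256]);
translate([326, 390, 23]) cube([261, 23, 256]);
translate([326, 146, 23]) cube([23, 244, 256]);
translate([564, 146, 23]) cube([23, 244, 256]);


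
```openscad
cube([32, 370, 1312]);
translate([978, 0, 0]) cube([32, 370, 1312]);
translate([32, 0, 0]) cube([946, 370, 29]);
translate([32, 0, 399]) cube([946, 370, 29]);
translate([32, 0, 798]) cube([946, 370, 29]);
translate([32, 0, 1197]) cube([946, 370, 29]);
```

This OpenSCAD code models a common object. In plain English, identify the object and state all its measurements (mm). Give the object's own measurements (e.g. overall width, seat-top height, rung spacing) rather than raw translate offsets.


An open bookshelf. Two side panels, each 32 mm thick, 370 mm deep and 1312 mm tall, stand 1010 mm apart (outside-to-outside). Between them sit 4 shelves, each 29 mm thick and 370 mm deep, spanning the full gap between the sides. The bottom shelf rests on the floor (its underside at z = 0) and the clear gap between one shelf's top and the next shelf's underside is 370 mm.


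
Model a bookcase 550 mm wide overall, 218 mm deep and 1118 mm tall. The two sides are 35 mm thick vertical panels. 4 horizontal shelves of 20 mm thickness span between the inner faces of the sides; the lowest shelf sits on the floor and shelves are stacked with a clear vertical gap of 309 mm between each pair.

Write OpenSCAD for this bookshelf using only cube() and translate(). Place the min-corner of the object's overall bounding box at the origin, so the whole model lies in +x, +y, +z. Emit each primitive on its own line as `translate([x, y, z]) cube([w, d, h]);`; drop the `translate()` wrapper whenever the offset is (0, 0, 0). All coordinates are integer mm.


cube([35, 218, 1118]);
translate([515, 0, 0]) cube([35, 218, 1118]);
translate([35, 0, 0]) cube([480, 218, 20]);
translate([35, 0, 329]) cube([480, 218, 20]);
translate([35, 0, 658]) cube([480, 218, 20]);
translate([35, 0, 987]) cube([480, 218, 20]);


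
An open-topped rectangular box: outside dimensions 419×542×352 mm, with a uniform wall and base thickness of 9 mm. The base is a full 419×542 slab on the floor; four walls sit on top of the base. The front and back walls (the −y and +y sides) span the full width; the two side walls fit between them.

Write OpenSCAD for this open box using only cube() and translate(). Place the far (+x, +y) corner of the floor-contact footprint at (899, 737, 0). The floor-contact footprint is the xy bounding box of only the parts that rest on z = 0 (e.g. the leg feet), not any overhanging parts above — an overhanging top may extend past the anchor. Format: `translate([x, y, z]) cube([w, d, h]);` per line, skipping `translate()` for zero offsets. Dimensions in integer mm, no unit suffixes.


translate([480, 195, 0]) cube([419, 542, 9]);
translate([480, 195, 9]) cube([419, 9, 343]);
translate([480, 728, 9]) cube([419, 9, 343]);
translate([480, 204, 9]) cube([9, 524, 343]);
translate([890, 204, 9]) cube([9, 524, 343]);


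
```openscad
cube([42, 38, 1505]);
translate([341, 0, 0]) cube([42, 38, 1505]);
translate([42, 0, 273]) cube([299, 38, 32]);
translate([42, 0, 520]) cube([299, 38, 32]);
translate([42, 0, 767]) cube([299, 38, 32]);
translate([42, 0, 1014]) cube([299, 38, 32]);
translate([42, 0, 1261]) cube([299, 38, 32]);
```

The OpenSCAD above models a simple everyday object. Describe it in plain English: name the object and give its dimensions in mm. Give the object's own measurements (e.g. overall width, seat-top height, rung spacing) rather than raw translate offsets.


A straight ladder. Two 42×38 mm vertical rails, 1505 mm tall, stand 383 mm apart (outside-to-outside) with their front faces coplanar on the −y side. 5 rungs, each 38 mm deep and 32 mm tall, span between the inner faces of the rails, front faces flush with the rails. The lowest rung's underside is at z = 273 mm and rungs are spaced 247 mm apart (underside to underside).


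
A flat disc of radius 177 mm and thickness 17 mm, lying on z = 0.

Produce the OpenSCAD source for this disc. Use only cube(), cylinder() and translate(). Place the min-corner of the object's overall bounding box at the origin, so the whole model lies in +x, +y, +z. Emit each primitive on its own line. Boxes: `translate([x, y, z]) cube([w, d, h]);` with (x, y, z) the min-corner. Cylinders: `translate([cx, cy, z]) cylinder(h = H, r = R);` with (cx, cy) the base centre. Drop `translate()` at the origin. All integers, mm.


translate([177, 177, 0]) cylinder(h = 17, r = 177);


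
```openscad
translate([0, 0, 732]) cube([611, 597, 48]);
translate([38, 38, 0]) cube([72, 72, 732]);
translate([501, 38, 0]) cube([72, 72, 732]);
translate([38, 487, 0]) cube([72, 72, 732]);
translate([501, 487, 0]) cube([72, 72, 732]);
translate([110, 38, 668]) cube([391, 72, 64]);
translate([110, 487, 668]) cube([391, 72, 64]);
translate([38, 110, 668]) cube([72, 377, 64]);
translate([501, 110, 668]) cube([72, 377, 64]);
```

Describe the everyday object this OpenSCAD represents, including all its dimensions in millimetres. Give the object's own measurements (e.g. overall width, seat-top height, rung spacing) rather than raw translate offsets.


A table: top 611 mm (x) × 597 mm (y), 48 mm thick, upper face at z = 780 mm, on four 72×72 mm square legs, each inset 38 mm from the nearest pair of top edges from z = 0 to the bottom of the top. Four apron rails, 72 mm thick and 64 mm tall, run between adjacent legs with their top edges flush with the underside of the top and their outer faces flush with the legs' outer faces.


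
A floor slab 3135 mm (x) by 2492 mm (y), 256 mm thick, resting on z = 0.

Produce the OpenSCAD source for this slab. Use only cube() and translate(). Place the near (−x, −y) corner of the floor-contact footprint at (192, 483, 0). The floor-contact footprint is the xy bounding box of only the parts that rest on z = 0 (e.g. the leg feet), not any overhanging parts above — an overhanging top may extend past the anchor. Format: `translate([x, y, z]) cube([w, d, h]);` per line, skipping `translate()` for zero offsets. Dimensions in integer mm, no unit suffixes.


translate([192, 483, 0]) cube([3135, 2492, 256]);


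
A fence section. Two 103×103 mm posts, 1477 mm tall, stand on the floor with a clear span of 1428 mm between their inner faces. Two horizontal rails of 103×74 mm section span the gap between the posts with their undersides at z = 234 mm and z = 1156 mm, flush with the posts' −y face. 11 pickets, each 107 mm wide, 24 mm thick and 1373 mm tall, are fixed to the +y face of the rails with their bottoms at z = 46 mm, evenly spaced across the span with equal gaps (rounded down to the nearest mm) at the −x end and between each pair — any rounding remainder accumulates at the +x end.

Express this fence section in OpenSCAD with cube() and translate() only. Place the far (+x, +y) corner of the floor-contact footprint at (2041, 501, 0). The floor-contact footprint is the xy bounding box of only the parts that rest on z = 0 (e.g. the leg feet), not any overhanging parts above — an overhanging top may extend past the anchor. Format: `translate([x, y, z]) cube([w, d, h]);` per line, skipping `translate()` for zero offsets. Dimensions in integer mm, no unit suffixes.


translate([407, 398, 0]) cube([103, 103, 1477]);
translate([1938, 398, 0]) cube([103, 103, 1477]);
translate([510, 398, 234]) cube([1428, 103, 74]);
translate([510, 398, 1156]) cube([1428, 103, 74]);
translate([530, 501, 46]) cube([107, 24, 1373]);
translate([657, 501, 46]) cube([107, 24, 1373]);
translate([784, 501, 46]) cube([107, 24, 1373]);
translate([911, 501, 46]) cube([107, 24, 1373]);
translate([1038, 501, 46]) cube([107, 24, 1373]);
translate([1165, 501, 46]) cube([107, 24, 1373]);
translate([1292, 501, 46]) cube([107, 24, 1373]);
translate([1419, 501, 46]) cube([107, 24, 1373]);
translate([1546, 501, 46]) cube([107, 24, 1373]);
translate([1673, 501, 46]) cube([107, 24, 1373]);
translate([1800, 501, 46]) cube([107, 24, 1373]);


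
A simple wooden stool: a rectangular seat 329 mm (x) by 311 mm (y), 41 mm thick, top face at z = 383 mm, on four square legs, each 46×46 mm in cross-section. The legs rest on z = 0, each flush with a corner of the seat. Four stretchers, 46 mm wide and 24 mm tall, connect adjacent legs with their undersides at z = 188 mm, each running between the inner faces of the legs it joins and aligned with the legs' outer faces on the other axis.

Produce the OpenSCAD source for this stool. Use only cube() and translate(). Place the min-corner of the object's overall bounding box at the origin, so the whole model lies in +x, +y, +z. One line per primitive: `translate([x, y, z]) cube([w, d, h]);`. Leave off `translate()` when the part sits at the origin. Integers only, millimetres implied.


translate([0, 0, 342]) cube([329, 311, 41]);
cube([46, 46, 342]);
translate([283, 0, 0]) cube([46, 46, 342]);
translate([0, 265, 0]) cube([46, 46, 342]);
translate([283, 265, 0]) cube([46, 46, 342]);
translate([46, 0, 188]) cube([237, 46, 24]);
translate([46, 265, 188]) cube([237, 46, 24]);
translate([0, 46, 188]) cube([46, 219, 24]);
translate([283, 46, 188]) cube([46, 219, 24]);


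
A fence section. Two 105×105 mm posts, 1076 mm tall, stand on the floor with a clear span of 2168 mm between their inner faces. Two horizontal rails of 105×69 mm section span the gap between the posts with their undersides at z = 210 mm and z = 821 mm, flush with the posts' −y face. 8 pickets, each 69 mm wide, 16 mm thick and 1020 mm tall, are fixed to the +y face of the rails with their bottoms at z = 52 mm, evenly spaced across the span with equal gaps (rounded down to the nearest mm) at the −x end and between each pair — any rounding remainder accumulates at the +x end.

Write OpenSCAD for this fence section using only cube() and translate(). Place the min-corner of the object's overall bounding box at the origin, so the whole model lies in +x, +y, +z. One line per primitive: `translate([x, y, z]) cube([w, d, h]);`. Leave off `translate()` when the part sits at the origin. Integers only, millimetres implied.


cube([105, 105, 1076]);
translate([2273, 0, 0]) cube([105, 105, 1076]);
translate([105, 0, 210]) cube([2168, 105, 69]);
translate([105, 0, 821]) cube([2168, 105, 69]);
translate([284, 105, 52]) cube([69, 16, 1020]);
translate([532, 105, 52]) cube([69, 16, 1020]);
translate([780, 105, 52]) cube([69, 16, 1020]);
translate([1028, 105, 52]) cube([69, 16, 1020]);
translate([1276, 105, 52]) cube([69, 16, 1020]);
translate([1524, 105, 52]) cube([69, 16, 1020]);
translate([1772, 105, 52]) cube([69, 16, 1020]);
translate([2020, 105, 52]) cube([69, 16, 1020]);


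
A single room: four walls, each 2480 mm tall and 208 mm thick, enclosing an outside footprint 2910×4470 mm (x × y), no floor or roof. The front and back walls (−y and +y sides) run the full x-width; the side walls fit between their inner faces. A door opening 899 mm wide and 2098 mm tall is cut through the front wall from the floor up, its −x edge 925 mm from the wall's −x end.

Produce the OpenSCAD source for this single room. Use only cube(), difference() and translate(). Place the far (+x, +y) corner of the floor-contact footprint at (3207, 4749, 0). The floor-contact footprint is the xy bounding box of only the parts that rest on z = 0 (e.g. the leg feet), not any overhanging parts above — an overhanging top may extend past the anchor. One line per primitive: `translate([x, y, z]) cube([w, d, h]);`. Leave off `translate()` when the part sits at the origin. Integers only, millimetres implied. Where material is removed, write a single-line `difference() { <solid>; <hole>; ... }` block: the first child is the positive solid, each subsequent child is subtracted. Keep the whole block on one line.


difference() { translate([297, 279, 0]) cube([2910, 208, 2480]); translate([1222, 279, 0]) cube([899, 208, 2098]); }
translate([297, 4541, 0]) cube([2910, 208, 2480]);
translate([297, 487, 0]) cube([208, 4054, 2480]);
translate([2999, 487, 0]) cube([208, 4054, 2480]);


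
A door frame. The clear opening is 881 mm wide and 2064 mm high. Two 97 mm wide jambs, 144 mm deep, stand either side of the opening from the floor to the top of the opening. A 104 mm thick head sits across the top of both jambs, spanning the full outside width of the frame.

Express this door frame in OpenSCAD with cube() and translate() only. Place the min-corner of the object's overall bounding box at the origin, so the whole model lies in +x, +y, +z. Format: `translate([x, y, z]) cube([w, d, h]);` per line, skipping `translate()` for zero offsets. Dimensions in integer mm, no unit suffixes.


cube([97, 144, 2064]);
translate([978, 0, 0]) cube([97, 144, 2064]);
translate([0, 0, 2064]) cube([1075, 144, 104]);


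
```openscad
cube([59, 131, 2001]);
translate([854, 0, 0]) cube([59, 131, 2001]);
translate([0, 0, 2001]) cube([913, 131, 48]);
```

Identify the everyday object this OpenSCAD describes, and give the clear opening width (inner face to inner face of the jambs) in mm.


A door frame. The clear opening width is 795 mm.

Two 2001 mm tall posts with a header on top — a door frame. The left jamb is 59 mm wide at x = 0; the right jamb starts at x = 854. The clear opening is 854 − 59 = 795 mm.


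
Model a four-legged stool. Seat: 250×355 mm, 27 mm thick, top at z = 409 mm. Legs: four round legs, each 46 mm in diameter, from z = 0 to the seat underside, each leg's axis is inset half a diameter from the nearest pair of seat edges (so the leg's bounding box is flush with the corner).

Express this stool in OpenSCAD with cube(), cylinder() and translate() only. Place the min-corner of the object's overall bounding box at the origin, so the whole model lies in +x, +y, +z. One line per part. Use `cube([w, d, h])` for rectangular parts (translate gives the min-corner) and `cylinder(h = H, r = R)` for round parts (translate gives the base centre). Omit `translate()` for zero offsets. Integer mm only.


translate([0, 0, 382]) cube([250, 355, 27]);
translate([23, 23, 0]) cylinder(h = 382, r = 23);
translate([227, 23, 0]) cylinder(h = 382, r = 23);
translate([23, 332, 0]) cylinder(h = 382, r = 23);
translate([227, 332, 0]) cylinder(h = 382, r = 23);


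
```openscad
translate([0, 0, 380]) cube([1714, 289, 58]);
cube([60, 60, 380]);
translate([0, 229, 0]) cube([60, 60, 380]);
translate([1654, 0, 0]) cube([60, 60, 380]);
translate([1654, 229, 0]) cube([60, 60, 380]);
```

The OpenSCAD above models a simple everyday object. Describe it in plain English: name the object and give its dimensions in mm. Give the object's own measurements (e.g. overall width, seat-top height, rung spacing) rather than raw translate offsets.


A bench: a 1714×289 mm seat slab, 58 mm thick, top at z = 438 mm, on four 60×60 mm square legs flush with the seat corners and standing on z = 0.


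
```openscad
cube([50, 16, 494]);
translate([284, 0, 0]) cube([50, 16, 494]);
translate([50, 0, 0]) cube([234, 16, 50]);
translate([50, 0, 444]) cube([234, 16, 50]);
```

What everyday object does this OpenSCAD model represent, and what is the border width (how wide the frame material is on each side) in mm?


A picture frame. The border width is 50 mm.

Four thin pieces enclosing a rectangular opening — a picture frame. The two full-height stiles are 494 mm tall; the top rail sits at z = 444 and is 50 mm tall, so the border above the opening is 494 − 444 = 50 mm, matching the stile x-width.


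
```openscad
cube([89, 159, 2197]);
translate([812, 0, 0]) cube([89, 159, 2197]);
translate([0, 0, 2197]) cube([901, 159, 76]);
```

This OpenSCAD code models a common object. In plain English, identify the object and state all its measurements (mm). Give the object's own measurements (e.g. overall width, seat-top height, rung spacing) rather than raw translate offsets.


A door frame. The clear opening is 723 mm wide and 2197 mm high. Two 89 mm wide jambs, 159 mm deep, stand either side of the opening from the floor to the top of the opening. A 76 mm thick head sits across the top of both jambs, spanning the full outside width of the frame.


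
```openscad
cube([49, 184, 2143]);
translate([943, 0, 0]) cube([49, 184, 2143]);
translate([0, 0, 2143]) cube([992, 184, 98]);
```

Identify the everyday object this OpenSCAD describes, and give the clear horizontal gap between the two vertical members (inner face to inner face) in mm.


A door frame. The clear opening width is 894 mm.

Two 2143 mm tall posts with a header on top — a door frame. The left jamb is 49 mm wide at x = 0; the right jamb starts at x = 943. The clear opening is 943 − 49 = 894 mm.


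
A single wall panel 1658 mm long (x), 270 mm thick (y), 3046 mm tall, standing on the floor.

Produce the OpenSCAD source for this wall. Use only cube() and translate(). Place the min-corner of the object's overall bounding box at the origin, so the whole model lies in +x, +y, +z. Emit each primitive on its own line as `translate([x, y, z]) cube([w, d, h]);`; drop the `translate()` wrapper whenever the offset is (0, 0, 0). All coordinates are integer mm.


cube([1658, 270, 3046]);


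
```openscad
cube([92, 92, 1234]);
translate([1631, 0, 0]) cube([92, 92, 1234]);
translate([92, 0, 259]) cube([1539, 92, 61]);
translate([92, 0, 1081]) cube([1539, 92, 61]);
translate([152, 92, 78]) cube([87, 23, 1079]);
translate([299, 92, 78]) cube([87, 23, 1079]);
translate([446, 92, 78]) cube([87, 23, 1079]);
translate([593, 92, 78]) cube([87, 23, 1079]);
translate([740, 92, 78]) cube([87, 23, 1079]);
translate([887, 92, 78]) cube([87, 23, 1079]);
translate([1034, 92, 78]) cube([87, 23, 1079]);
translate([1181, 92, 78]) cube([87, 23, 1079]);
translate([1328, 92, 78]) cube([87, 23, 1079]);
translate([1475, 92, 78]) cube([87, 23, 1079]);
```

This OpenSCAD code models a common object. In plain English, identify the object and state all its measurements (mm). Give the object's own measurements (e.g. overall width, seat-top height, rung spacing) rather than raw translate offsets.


A fence section. Two 92×92 mm posts, 1234 mm tall, stand on the floor with a clear span of 1539 mm between their inner faces. Two horizontal rails of 92×61 mm section span the gap between the posts with their undersides at z = 259 mm and z = 1081 mm, flush with the posts' −y face. 10 pickets, each 87 mm wide, 23 mm thick and 1079 mm tall, are fixed to the +y face of the rails with their bottoms at z = 78 mm, spaced across the span with a 60 mm gap after the −x post and between neighbouring pickets, with 69 mm left before the +x post.


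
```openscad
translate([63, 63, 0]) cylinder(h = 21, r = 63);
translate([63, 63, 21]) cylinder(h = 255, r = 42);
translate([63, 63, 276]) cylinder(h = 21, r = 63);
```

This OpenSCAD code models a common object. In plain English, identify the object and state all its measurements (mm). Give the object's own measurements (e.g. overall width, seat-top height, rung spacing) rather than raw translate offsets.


A spool: two coaxial disc flanges of radius 63 mm and thickness 21 mm, joined by a core cylinder of radius 42 mm and height 255 mm. The lower flange rests on z = 0 and the three cylinders share a vertical axis.


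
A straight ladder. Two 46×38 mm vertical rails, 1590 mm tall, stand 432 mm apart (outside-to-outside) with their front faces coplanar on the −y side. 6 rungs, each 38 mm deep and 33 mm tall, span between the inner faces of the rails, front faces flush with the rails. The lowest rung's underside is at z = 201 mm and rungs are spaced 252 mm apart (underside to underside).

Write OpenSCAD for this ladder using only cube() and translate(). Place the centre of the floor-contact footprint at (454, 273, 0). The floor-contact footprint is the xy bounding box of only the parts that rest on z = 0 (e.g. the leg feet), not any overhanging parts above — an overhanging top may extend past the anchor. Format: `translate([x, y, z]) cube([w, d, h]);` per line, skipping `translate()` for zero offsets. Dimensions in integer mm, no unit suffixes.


translate([238, 254, 0]) cube([46, 38, 1590]);
translate([624, 254, 0]) cube([46, 38, 1590]);
translate([284, 254, 201]) cube([340, 38, 33]);
translate([284, 254, 453]) cube([340, 38, 33]);
translate([284, 254, 705]) cube([340, 38, 33]);
translate([284, 254, 957]) cube([340, 38, 33]);
translate([284, 254, 1209]) cube([340, 38, 33]);
translate([284, 254, 1461]) cube([340, 38, 33]);


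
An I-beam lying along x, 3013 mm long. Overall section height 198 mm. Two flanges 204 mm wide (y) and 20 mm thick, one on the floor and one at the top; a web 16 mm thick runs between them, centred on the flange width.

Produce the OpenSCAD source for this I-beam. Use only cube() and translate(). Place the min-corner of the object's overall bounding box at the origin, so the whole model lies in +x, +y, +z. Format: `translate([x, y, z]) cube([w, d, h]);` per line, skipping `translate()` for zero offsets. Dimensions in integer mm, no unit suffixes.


cube([3013, 204, 20]);
translate([0, 94, 20]) cube([3013, 16, 158]);
translate([0, 0, 178]) cube([3013, 204, 20]);


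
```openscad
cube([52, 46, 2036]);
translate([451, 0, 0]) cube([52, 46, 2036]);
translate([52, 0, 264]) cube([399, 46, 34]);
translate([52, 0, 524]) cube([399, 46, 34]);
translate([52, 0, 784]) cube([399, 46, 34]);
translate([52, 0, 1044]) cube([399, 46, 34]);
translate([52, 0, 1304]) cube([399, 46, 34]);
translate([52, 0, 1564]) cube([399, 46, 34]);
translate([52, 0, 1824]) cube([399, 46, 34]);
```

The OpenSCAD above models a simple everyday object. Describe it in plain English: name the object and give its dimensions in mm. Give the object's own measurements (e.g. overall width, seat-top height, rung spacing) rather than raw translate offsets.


A straight ladder. Two 52×46 mm vertical rails, 2036 mm tall, stand 503 mm apart (outside-to-outside) with their front faces coplanar on the −y side. 7 rungs, each 46 mm deep and 34 mm tall, span between the inner faces of the rails, front faces flush with the rails. The lowest rung's underside is at z = 264 mm and rungs are spaced 260 mm apart (underside to underside).


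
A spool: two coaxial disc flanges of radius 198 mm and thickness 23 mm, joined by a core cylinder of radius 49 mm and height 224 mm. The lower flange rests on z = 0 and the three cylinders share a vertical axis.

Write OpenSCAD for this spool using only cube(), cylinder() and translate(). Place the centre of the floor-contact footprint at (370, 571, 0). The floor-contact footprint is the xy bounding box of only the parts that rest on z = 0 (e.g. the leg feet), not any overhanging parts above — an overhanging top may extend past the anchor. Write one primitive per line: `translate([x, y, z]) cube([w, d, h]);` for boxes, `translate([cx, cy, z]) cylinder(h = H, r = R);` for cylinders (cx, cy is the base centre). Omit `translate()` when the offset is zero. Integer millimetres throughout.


translate([370, 571, 0]) cylinder(h = 23, r = 198);
translate([370, 571, 23]) cylinder(h = 224, r = 49);
translate([370, 571, 247]) cylinder(h = 23, r = 198);


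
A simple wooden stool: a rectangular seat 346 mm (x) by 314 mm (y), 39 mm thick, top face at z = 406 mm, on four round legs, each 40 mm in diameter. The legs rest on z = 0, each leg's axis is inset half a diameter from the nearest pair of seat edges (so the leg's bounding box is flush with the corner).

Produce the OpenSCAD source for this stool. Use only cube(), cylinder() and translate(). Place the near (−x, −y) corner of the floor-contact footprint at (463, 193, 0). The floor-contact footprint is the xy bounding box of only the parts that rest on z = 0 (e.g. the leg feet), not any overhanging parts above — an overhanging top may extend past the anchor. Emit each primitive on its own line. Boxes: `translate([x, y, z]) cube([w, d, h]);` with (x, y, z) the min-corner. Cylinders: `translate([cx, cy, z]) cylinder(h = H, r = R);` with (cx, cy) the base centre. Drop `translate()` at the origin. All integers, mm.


// leg_h = 406 - 39 = 367
translate([463, 193, 367]) cube([346, 314, 39]);
translate([483, 213, 0]) cylinder(h = 367, r = 20);
translate([789, 213, 0]) cylinder(h = 367, r = 20);
translate([483, 487, 0]) cylinder(h = 367, r = 20);
translate([789, 487, 0]) cylinder(h = 367, r = 20);


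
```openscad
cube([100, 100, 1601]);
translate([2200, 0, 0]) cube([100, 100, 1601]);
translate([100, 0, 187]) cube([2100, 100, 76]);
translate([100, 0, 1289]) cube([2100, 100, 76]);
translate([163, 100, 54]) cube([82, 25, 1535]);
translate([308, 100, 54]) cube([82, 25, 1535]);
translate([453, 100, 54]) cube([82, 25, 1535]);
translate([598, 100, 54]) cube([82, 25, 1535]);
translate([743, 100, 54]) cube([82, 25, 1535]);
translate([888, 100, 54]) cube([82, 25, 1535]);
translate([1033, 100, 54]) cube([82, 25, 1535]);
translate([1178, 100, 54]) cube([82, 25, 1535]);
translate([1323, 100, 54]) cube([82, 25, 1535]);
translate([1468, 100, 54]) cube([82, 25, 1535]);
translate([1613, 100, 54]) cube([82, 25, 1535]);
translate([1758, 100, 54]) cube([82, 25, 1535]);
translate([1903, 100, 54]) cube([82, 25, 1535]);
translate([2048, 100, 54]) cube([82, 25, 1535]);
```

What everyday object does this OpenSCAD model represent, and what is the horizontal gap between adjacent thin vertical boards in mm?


A fence section. The picket gap is 63 mm.

Two posts, two rails, 14 pickets — a fence section. Span 2100 mm holds 14 pickets of 82 mm with 15 equal gaps: ⌊(2100 − 14·82) / 15⌋ = 63 mm.


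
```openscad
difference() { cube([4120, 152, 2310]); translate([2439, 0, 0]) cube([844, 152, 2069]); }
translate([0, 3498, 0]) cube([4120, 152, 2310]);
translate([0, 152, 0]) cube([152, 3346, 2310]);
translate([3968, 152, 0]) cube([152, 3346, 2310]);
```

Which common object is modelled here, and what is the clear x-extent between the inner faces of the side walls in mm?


A single room. The interior width is 3816 mm.

Four walls enclosing a rectangle with a door in the front wall — a room. Outside width 4120 minus two 152 mm walls gives 3816 mm.


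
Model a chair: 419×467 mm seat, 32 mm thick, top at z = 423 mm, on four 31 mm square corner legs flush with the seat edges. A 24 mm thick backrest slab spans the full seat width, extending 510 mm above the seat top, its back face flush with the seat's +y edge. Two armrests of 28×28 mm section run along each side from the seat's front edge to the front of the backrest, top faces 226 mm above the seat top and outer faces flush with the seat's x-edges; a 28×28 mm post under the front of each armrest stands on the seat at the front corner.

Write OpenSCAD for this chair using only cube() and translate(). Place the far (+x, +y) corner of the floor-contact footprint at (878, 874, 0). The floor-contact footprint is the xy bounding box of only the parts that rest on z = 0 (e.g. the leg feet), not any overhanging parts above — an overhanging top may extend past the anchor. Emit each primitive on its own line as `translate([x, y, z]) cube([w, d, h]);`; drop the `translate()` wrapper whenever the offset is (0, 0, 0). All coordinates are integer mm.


translate([459, 407, 391]) cube([419, 467, 32]);
translate([459, 407, 0]) cube([31, 31, 391]);
translate([847, 407, 0]) cube([31, 31, 391]);
translate([459, 843, 0]) cube([31, 31, 391]);
translate([847, 843, 0]) cube([31, 31, 391]);
translate([459, 850, 423]) cube([419, 24, 510]);
translate([459, 407, 621]) cube([28, 443, 28]);
translate([850, 407, 621]) cube([28, 443, 28]);
translate([459, 407, 423]) cube([28, 28, 198]);
translate([850, 407, 423]) cube([28, 28, 198]);


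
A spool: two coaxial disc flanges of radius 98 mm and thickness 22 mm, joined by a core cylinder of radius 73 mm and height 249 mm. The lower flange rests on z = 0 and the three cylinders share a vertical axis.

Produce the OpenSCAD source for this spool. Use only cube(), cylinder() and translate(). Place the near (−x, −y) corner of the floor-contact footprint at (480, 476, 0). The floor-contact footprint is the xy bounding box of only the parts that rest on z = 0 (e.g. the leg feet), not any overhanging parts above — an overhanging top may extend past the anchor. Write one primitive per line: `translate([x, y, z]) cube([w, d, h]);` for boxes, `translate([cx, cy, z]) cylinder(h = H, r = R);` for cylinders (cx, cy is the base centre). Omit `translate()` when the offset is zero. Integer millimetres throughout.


translate([578, 574, 0]) cylinder(h = 22, r = 98);
translate([578, 574, 22]) cylinder(h = 249, r = 73);
translate([578, 574, 271]) cylinder(h = 22, r = 98);


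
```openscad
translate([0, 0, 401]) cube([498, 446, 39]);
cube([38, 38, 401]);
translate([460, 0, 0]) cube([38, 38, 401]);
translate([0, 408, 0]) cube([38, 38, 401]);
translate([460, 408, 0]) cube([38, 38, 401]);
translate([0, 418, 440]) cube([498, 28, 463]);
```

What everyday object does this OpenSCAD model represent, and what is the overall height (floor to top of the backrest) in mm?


A chair. The overall height is 903 mm.

A slab on four corner posts with a tall panel at the back — a chair. The seat slab sits at z = 401 with thickness 39, and the 463 mm backrest starts at the seat top, so the overall height is 401 + 39 + 463 = 903 mm.


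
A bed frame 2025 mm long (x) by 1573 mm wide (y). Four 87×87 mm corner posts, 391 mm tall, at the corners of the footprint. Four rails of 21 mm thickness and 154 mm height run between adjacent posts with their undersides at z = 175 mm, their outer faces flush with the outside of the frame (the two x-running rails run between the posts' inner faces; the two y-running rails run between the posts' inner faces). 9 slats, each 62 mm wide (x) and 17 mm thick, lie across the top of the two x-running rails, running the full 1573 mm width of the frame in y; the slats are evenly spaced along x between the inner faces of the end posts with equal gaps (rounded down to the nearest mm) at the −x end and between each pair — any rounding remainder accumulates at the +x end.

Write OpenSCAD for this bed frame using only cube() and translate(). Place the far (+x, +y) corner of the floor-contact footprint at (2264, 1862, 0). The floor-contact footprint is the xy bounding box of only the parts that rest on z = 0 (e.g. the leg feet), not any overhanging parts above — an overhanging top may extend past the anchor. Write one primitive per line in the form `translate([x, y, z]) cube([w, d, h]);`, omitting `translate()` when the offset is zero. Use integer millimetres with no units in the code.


// slat z = rail_z + rail_h = 175 + 154 = 329
// slat gap = ⌊(1851 − 9·62) / 10⌋ = 129
translate([239, 289, 0]) cube([87, 87, 391]);
translate([239, 1775, 0]) cube([87, 87, 391]);
translate([2177, 289, 0]) cube([87, 87, 391]);
translate([2177, 1775, 0]) cube([87, 87, 391]);
translate([326, 289, 175]) cube([1851, 21, 154]);
translate([326, 1841, 175]) cube([1851, 21, 154]);
translate([239, 376, 175]) cube([21, 1399, 154]);
translate([2243, 376, 175]) cube([21, 1399, 154]);
translate([455, 289, 329]) cube([62, 1573, 17]);
translate([646, 289, 329]) cube([62, 1573, 17]);
translate([837, 289, 329]) cube([62, 1573, 17]);
translate([1028, 289, 329]) cube([62, 1573, 17]);
translate([1219, 289, 329]) cube([62, 1573, 17]);
translate([1410, 289, 329]) cube([62, 1573, 17]);
translate([1601, 289, 329]) cube([62, 1573, 17]);
translate([1792, 289, 329]) cube([62, 1573, 17]);
translate([1983, 289, 329]) cube([62, 1573, 17]);


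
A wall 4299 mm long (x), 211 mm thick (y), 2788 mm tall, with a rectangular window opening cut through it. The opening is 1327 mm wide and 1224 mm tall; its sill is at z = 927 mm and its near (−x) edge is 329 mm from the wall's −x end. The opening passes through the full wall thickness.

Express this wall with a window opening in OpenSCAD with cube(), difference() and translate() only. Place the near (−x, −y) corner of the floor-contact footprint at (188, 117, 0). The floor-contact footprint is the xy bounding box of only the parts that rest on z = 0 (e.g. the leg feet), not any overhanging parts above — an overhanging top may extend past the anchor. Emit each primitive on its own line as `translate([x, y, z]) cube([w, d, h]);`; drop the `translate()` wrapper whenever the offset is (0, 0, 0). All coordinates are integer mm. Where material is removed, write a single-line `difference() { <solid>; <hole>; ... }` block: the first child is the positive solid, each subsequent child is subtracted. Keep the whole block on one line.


difference() { translate([188, 117, 0]) cube([4299, 211, 2788]); translate([517, 117, 927]) cube([1327, 211, 1224]); }


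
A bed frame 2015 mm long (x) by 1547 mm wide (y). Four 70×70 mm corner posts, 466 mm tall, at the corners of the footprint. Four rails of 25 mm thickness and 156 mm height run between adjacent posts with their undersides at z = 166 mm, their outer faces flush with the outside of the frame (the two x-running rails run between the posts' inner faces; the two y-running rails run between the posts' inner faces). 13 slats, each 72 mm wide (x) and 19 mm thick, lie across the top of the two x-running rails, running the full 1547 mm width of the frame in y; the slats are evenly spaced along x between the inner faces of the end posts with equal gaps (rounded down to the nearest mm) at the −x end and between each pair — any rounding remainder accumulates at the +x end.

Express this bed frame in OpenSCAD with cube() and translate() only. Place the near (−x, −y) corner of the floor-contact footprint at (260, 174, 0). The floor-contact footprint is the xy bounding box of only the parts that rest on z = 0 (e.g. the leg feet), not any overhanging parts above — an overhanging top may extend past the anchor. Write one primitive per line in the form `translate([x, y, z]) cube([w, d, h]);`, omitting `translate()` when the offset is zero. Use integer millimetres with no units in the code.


// slat z = rail_z + rail_h = 166 + 156 = 322
// slat gap = ⌊(1875 − 13·72) / 14⌋ = 67
translate([260, 174, 0]) cube([70, 70, 466]);
translate([260, 1651, 0]) cube([70, 70, 466]);
translate([2205, 174, 0]) cube([70, 70, 466]);
translate([2205, 1651, 0]) cube([70, 70, 466]);
translate([330, 174, 166]) cube([1875, 25, 156]);
translate([330, 1696, 166]) cube([1875, 25, 156]);
translate([260, 244, 166]) cube([25, 1407, 156]);
translate([2250, 244, 166]) cube([25, 1407, 156]);
translate([397, 174, 322]) cube([72, 1547, 19]);
translate([536, 174, 322]) cube([72, 1547, 19]);
translate([675, 174, 322]) cube([72, 1547, 19]);
translate([814, 174, 322]) cube([72, 1547, 19]);
translate([953, 174, 322]) cube([72, 1547, 19]);
translate([1092, 174, 322]) cube([72, 1547, 19]);
translate([1231, 174, 322]) cube([72, 1547, 19]);
translate([1370, 174, 322]) cube([72, 1547, 19]);
translate([1509, 174, 322]) cube([72, 1547, 19]);
translate([1648, 174, 322]) cube([72, 1547, 19]);
translate([1787, 174, 322]) cube([72, 1547, 19]);
translate([1926, 174, 322]) cube([72, 1547, 19]);
translate([2065, 174, 322]) cube([72, 1547, 19]);


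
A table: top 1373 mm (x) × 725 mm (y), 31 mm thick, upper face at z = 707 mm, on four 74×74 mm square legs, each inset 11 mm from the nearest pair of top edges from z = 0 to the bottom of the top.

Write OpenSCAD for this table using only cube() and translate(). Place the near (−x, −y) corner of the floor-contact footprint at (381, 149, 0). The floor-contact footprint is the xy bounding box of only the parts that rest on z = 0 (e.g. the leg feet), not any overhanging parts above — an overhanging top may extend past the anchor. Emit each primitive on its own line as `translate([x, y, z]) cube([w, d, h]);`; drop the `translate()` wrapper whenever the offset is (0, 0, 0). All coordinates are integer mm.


translate([370, 138, 676]) cube([1373, 725, 31]);
translate([381, 149, 0]) cube([74, 74, 676]);
translate([1658, 149, 0]) cube([74, 74, 676]);
translate([381, 778, 0]) cube([74, 74, 676]);
translate([1658, 778, 0]) cube([74, 74, 676]);


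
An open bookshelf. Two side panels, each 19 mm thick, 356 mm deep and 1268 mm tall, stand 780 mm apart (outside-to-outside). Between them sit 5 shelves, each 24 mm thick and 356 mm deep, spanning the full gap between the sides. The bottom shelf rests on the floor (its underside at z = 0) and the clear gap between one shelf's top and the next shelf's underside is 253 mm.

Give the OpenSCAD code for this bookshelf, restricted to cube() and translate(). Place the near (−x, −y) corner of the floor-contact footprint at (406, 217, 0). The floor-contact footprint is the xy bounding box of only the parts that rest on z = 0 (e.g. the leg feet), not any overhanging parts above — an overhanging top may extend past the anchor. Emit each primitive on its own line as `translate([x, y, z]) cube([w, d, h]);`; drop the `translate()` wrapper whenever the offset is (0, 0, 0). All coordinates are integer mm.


translate([406, 217, 0]) cube([19, 356, 1268]);
translate([1167, 217, 0]) cube([19, 356, 1268]);
translate([425, 217, 0]) cube([742, 356, 24]);
translate([425, 217, 277]) cube([742, 356, 24]);
translate([425, 217, 554]) cube([742, 356, 24]);
translate([425, 217, 831]) cube([742, 356, 24]);
translate([425, 217, 1108]) cube([742, 356, 24]);


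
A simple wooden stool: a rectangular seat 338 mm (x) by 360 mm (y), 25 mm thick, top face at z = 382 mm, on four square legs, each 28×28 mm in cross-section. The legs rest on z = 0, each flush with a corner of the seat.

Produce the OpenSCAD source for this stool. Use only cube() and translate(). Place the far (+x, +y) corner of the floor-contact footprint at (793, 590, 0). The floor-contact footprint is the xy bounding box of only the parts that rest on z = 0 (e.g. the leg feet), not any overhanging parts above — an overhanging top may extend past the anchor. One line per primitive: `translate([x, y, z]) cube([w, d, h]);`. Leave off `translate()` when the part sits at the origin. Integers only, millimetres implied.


// leg_h = 382 - 25 = 357
translate([455, 230, 357]) cube([338, 360, 25]);
translate([455, 230, 0]) cube([28, 28, 357]);
translate([765, 230, 0]) cube([28, 28, 357]);
translate([455, 562, 0]) cube([28, 28, 357]);
translate([765, 562, 0]) cube([28, 28, 357]);
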